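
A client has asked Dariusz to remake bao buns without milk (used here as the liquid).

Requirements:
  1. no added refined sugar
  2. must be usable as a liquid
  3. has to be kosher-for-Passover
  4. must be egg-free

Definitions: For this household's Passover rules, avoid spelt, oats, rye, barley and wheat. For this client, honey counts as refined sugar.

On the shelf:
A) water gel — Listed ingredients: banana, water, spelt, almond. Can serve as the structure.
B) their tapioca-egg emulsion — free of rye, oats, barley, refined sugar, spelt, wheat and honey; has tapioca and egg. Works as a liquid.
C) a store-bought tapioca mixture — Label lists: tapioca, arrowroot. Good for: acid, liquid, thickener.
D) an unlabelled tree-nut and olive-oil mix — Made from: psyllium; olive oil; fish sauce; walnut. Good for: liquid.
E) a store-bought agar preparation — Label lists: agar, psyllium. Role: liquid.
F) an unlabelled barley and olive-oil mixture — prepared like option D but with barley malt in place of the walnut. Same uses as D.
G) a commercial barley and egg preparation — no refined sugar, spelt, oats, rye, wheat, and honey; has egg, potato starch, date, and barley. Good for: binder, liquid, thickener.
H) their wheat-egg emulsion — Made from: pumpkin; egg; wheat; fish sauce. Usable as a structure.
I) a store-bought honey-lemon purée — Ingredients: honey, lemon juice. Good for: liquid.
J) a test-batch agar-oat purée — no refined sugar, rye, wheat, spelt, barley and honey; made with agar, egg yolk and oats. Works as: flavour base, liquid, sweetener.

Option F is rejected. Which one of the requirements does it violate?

usable as a liquid: satisfied
kosher-for-Passover: has barley malt — fails
egg-free: satisfied
no-added-sugar: satisfied

kosher-for-Passover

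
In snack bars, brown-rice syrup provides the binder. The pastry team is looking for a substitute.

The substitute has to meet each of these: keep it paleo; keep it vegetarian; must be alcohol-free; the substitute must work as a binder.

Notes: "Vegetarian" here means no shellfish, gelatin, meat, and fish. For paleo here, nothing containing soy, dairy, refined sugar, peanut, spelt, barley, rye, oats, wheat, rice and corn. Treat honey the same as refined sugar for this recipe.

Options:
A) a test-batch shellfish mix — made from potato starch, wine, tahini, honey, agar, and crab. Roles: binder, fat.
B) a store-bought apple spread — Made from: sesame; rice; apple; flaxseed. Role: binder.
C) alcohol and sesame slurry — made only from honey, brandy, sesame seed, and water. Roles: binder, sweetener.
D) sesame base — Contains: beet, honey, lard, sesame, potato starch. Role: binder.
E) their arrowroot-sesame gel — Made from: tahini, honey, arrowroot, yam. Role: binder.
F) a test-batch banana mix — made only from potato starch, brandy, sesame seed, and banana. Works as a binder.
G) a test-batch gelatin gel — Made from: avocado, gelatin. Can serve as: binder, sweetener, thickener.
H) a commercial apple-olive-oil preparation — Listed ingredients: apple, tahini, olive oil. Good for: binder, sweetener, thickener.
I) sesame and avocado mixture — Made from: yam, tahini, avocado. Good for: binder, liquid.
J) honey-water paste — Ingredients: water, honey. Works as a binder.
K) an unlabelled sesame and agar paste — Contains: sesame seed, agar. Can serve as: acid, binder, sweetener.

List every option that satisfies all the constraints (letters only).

H, I, K

A: has crab, so not vegetarian; has honey, so not paleo (and 1 more) — no
B: has rice, so not paleo — no
C: has honey, so not paleo; has brandy, so not alcohol-free — no
D: has lard, so not vegetarian; has honey, so not paleo — out
E: has honey, so not paleo — no
F: has brandy, so not alcohol-free — reject
G: has gelatin, so not vegetarian — no
H: every rule checks out — OK
I: works as a binder, vegetarian, paleo — valid
J: has honey, so not paleo — no
K: works as a binder, paleo, no alcohol — keep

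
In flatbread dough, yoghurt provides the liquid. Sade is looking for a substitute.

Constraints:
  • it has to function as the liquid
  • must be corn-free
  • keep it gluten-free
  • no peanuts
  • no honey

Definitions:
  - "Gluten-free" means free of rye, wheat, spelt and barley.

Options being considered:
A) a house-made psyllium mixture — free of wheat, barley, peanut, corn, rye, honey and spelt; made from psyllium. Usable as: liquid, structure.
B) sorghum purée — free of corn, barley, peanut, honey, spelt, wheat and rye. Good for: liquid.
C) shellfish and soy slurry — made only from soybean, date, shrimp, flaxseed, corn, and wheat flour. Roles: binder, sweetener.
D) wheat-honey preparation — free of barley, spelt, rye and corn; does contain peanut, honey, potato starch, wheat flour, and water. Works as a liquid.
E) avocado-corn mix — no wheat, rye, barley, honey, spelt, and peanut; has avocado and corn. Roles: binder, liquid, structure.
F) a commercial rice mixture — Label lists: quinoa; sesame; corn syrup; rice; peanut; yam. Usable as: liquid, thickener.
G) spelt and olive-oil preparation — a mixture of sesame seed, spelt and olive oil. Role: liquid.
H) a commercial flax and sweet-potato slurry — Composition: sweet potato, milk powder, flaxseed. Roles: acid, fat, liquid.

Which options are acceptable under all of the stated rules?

A: no peanut, no honey — OK
B: all constraints satisfied — valid
C: not usable as a liquid; has wheat flour, so not gluten-free (and 1 more) — no
D: has wheat flour, so not gluten-free; has honey, so not honey-free (and 1 more) — out
E: has corn, so not corn-free — no
F: has corn syrup, so not corn-free; has peanut, so not peanut-free — reject
G: has spelt, so not gluten-free — reject
H: only milk powder, flaxseed and sweet potato; none excluded — keep

A, B, H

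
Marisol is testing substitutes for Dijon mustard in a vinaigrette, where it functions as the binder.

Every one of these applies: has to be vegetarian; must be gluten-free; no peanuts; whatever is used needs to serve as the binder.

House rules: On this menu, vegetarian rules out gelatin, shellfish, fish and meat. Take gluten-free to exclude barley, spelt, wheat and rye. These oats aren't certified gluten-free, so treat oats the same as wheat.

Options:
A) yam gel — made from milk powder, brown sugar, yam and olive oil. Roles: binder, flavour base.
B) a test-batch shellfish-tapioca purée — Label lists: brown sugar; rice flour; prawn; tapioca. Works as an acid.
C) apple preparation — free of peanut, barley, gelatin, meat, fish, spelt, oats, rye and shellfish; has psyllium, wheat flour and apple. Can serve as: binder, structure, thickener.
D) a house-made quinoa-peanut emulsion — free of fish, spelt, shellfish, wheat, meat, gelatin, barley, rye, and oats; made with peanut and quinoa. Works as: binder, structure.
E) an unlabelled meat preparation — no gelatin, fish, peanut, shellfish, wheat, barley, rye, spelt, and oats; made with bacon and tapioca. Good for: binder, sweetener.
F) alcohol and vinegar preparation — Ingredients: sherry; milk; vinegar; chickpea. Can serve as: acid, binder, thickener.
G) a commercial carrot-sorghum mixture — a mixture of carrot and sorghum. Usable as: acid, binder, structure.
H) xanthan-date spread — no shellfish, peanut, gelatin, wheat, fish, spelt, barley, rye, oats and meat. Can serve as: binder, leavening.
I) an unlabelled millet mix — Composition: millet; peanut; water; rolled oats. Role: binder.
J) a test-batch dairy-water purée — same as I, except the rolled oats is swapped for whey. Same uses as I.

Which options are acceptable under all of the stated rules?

A, F, G, H

A: vegetarian, gluten-free — OK
B: not usable as a binder; has prawn, so not vegetarian — no
C: has wheat flour, so not gluten-free — no
D: has peanut, so not peanut-free — no
E: has bacon, so not vegetarian — reject
F: sherry and milk etc. — none of it excluded — OK
G: gluten-free, no peanut — keep
H: vegetarian, no peanut — keep
I: has rolled oats, so not gluten-free; has peanut, so not peanut-free — reject
J: has peanut, so not peanut-free — out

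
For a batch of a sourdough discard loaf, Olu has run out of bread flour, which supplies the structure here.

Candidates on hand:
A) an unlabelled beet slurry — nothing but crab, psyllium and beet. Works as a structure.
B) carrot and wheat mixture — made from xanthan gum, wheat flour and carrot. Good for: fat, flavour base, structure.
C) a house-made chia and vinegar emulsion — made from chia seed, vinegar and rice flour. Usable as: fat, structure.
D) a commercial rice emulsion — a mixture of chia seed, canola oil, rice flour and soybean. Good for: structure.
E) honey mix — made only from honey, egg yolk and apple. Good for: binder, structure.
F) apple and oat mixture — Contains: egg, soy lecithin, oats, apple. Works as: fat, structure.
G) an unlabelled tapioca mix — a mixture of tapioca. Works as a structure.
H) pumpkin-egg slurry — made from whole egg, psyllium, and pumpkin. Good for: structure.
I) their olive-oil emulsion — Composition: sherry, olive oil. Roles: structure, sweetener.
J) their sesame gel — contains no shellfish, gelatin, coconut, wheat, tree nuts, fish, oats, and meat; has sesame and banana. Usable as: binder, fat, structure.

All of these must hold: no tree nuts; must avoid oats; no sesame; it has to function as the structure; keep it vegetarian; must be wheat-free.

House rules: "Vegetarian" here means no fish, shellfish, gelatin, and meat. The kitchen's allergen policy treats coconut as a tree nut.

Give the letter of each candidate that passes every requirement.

A: has crab, so not vegetarian — out
B: has wheat flour, so not wheat-free — reject
C: no wheat, no oats — keep
D: every rule checks out — OK
E: only egg yolk, honey, and apple; none excluded — keep
F: has oats, so not oat-free — no
G: every rule checks out — OK
H: only whole egg, psyllium, and pumpkin; none excluded — valid
I: all constraints satisfied — keep
J: has sesame, so not sesame-free — out

C, D, E, G, H, I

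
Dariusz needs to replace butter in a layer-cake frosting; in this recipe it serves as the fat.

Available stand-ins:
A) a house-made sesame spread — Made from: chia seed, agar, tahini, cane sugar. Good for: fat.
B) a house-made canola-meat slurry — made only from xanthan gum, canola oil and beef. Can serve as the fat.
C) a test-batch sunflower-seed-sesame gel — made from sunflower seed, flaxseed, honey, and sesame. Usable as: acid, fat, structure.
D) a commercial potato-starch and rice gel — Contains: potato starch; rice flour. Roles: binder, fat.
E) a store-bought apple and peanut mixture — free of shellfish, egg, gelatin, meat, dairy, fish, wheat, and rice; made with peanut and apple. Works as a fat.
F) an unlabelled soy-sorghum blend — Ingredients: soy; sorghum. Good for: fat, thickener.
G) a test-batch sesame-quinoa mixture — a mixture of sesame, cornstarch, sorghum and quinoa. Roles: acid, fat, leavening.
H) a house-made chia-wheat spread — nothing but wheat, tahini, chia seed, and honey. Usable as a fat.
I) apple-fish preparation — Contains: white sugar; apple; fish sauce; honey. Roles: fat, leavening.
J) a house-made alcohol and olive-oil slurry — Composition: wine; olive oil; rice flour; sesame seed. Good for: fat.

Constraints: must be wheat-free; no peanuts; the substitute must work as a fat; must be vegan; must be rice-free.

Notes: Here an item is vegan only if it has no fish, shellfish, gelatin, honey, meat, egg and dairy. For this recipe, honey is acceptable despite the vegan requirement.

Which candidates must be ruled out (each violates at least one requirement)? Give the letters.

B, D, E, H, I, J

A: tahini and cane sugar etc. — none of it excluded — keep
B: has beef, so not vegan — out
C: honey is permitted under the vegan carve-out; nothing else excluded — valid
D: has rice flour, so not rice-free — out
E: has peanut, so not peanut-free — out
F: only soy and sorghum; none excluded — OK
G: cornstarch and sesame etc. — none of it excluded — keep
H: has wheat, so not wheat-free — no
I: has fish sauce, so not vegan — no
J: has rice flour, so not rice-free — out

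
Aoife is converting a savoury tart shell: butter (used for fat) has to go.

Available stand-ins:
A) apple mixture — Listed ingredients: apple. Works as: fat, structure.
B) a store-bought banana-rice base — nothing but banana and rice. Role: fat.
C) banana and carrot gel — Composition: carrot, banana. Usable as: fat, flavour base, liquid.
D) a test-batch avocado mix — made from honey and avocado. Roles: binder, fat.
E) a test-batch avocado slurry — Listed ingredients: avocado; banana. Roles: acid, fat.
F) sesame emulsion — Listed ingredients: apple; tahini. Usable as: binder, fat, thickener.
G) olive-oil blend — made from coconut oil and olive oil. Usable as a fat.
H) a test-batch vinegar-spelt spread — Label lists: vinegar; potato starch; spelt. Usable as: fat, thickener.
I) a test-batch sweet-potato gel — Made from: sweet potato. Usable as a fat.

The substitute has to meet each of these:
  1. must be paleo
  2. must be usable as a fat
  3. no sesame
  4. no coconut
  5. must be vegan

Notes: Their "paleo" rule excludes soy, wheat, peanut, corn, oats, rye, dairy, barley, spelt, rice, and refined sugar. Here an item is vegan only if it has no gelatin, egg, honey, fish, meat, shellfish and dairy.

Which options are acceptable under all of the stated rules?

A, C, E, I

A: only apple; none excluded — valid
B: has rice, so not paleo — reject
C: only carrot and banana; none excluded — keep
D: has honey, so not vegan — no
E: paleo, vegan — keep
F: has tahini, so not sesame-free — no
G: has coconut oil, so not coconut-free — out
H: has spelt, so not paleo — no
I: nothing on the exclusion list — keep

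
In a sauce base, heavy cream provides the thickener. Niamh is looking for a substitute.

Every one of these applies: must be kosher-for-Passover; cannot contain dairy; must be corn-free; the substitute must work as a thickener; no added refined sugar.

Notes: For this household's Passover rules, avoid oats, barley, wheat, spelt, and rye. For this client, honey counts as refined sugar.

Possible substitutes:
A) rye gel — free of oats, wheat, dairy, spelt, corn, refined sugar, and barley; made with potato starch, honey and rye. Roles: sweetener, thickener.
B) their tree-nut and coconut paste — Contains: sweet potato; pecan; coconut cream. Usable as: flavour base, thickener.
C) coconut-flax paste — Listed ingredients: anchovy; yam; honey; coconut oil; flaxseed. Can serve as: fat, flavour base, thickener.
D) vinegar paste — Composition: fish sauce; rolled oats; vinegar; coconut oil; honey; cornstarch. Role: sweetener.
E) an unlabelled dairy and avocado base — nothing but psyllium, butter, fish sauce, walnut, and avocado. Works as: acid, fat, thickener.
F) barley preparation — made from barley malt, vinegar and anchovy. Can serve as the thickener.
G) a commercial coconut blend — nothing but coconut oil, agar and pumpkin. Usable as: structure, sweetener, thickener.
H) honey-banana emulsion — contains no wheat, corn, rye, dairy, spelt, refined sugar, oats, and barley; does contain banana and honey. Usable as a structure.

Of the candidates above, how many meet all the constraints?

2

A: has rye, so not kosher-for-Passover; has honey, so not no-added-sugar — reject
B: all constraints satisfied — OK
C: has honey, so not no-added-sugar — out
D: not usable as a thickener; has rolled oats, so not kosher-for-Passover (and 2 more) — no
E: has butter, so not dairy-free — no
F: has barley malt, so not kosher-for-Passover — reject
G: only coconut oil, pumpkin and agar; none excluded — valid
H: not usable as a thickener; has honey, so not no-added-sugar — reject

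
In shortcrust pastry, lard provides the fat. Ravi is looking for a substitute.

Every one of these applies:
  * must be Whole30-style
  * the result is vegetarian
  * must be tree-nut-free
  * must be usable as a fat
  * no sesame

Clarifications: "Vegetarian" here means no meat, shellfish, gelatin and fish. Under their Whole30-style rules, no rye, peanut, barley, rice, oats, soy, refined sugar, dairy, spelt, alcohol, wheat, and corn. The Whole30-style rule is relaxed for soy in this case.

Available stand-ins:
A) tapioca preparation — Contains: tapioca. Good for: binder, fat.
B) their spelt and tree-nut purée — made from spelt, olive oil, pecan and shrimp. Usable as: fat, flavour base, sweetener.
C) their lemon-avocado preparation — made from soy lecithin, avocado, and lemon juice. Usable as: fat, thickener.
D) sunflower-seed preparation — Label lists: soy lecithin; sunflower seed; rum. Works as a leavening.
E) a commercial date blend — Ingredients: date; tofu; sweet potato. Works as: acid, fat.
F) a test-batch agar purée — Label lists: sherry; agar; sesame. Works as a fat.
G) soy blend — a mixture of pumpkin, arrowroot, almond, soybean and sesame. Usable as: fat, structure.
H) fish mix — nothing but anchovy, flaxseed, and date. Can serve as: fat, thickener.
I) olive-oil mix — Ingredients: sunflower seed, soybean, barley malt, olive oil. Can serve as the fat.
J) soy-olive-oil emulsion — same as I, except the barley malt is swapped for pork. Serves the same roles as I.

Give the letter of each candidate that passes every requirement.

A: only tapioca; none excluded — keep
B: has shrimp, so not vegetarian; has spelt, so not Whole30-style (and 1 more) — out
C: soy is permitted under the Whole30-style carve-out; nothing else excluded — OK
D: not usable as a fat; has rum, so not Whole30-style — out
E: soy is permitted under the Whole30-style carve-out; nothing else excluded — keep
F: has sherry, so not Whole30-style; has sesame, so not sesame-free — out
G: has sesame, so not sesame-free; has almond, so not tree-nut-free — no
H: has anchovy, so not vegetarian — reject
I: has barley malt, so not Whole30-style — no
J: has pork, so not vegetarian — reject

A, C, E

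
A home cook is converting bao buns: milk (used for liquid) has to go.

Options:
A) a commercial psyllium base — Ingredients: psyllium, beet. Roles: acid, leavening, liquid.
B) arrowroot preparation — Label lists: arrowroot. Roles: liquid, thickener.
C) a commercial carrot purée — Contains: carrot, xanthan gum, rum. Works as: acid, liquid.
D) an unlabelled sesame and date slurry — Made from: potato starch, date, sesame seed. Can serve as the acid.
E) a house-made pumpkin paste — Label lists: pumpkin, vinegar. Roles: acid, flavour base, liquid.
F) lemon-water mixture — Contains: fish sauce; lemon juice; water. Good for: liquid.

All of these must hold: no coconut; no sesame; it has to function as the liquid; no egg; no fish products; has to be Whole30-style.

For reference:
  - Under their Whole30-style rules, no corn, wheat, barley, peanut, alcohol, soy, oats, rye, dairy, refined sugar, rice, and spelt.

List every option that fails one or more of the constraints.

A: no fish, no egg — valid
B: nothing on the exclusion list — OK
C: has rum, so not Whole30-style — reject
D: not usable as a liquid; has sesame seed, so not sesame-free — reject
E: every rule checks out — OK
F: has fish sauce, so not fish-free — out

C, D, F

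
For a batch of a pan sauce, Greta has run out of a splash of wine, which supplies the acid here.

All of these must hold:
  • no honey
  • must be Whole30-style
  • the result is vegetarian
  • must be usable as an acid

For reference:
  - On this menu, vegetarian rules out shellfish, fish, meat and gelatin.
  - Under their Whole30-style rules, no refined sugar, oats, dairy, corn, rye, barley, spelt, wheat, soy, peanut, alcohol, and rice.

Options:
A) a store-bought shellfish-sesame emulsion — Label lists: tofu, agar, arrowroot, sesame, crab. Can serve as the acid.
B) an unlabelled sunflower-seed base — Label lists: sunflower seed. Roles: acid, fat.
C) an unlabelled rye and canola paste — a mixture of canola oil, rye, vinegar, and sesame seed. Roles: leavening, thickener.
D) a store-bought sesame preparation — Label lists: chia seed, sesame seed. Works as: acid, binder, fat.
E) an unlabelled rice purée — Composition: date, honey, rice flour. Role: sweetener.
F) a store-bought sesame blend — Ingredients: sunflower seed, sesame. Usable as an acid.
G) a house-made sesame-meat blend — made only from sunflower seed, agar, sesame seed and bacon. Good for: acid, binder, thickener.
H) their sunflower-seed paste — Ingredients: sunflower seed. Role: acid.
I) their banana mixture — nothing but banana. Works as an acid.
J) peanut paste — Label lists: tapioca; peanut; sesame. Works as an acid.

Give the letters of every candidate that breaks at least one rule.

A, C, E, G, J

A: has crab, so not vegetarian; has tofu, so not Whole30-style — out
B: nothing on the exclusion list — keep
C: not usable as an acid; has rye, so not Whole30-style — reject
D: only sesame seed and chia seed; none excluded — valid
E: not usable as an acid; has rice flour, so not Whole30-style (and 1 more) — reject
F: all constraints satisfied — valid
G: has bacon, so not vegetarian — no
H: only sunflower seed; none excluded — keep
I: every rule checks out — valid
J: has peanut, so not Whole30-style — no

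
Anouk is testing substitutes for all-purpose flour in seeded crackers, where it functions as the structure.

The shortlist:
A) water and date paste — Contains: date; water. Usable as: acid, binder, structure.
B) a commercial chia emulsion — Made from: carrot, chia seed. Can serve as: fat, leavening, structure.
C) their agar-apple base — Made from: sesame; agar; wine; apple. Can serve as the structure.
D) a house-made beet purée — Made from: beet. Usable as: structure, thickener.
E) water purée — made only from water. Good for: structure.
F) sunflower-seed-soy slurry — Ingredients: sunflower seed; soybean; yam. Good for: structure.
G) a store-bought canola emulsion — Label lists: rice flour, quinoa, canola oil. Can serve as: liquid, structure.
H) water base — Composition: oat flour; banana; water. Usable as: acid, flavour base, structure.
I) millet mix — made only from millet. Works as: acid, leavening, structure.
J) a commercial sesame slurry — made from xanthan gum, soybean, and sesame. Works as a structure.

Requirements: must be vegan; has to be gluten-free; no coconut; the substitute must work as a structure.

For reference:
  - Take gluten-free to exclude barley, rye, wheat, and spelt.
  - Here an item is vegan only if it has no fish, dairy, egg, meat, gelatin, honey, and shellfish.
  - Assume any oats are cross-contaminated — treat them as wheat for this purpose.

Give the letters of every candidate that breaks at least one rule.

A: no coconut, gluten-free — keep
B: works as a structure, no coconut, gluten-free — keep
C: no coconut, vegan — keep
D: only beet; none excluded — valid
E: only water; none excluded — OK
F: only soybean, sunflower seed, and yam; none excluded — valid
G: all constraints satisfied — valid
H: has oat flour, so not gluten-free — no
I: every rule checks out — keep
J: works as a structure, gluten-free, no coconut — valid

H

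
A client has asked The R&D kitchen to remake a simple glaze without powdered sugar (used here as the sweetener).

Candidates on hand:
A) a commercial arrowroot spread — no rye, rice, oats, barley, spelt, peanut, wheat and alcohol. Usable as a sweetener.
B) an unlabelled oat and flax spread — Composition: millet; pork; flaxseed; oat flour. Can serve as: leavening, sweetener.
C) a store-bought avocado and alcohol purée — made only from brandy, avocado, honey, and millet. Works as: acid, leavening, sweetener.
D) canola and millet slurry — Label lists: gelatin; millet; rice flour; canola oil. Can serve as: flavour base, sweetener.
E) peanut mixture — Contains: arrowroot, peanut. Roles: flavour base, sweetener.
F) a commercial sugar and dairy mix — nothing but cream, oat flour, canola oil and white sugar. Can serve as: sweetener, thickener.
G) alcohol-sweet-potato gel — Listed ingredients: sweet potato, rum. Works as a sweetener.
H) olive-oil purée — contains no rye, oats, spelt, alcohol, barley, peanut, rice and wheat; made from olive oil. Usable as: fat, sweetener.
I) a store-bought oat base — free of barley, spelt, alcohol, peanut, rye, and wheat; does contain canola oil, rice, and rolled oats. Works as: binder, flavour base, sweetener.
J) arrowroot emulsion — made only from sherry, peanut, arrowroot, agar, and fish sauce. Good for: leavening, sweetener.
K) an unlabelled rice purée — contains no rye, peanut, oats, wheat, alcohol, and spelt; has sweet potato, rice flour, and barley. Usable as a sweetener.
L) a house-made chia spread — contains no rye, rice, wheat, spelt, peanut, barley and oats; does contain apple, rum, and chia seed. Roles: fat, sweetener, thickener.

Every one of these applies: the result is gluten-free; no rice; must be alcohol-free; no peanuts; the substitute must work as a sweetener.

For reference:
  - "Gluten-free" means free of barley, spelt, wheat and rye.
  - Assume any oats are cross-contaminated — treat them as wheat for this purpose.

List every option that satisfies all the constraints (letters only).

A, H

A: gluten-free, no peanut — keep
B: has oat flour, so not gluten-free — reject
C: has brandy, so not alcohol-free — reject
D: has rice flour, so not rice-free — no
E: has peanut, so not peanut-free — no
F: has oat flour, so not gluten-free — reject
G: has rum, so not alcohol-free — reject
H: works as a sweetener, no rice, no alcohol — OK
I: has rolled oats, so not gluten-free; has rice, so not rice-free — out
J: has sherry, so not alcohol-free; has peanut, so not peanut-free — reject
K: has barley, so not gluten-free; has rice flour, so not rice-free — out
L: has rum, so not alcohol-free — no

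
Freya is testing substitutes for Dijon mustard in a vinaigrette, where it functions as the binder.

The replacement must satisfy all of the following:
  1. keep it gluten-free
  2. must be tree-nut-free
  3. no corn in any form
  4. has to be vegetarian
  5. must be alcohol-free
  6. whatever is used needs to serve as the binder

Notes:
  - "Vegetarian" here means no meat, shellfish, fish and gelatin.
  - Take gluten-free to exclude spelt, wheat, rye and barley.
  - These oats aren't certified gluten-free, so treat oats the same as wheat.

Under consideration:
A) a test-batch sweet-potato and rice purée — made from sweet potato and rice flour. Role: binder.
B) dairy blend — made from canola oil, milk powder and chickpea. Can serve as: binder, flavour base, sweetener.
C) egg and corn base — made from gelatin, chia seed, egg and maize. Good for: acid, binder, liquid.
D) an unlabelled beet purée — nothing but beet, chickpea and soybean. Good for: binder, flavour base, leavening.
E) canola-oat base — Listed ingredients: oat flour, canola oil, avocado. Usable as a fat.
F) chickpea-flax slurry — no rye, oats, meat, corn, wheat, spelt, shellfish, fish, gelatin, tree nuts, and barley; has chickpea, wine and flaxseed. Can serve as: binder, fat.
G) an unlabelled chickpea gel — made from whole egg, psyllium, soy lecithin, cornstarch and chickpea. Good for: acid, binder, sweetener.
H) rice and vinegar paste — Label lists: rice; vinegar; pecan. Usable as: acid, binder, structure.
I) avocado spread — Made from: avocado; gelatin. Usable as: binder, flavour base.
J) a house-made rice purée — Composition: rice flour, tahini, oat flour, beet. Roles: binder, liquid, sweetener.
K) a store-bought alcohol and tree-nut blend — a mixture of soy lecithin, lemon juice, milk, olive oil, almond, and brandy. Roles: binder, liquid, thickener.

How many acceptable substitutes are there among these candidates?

A: works as a binder, no tree nuts, no alcohol — keep
B: no corn, no tree nuts — keep
C: has gelatin, so not vegetarian; has maize, so not corn-free — no
D: all constraints satisfied — keep
E: not usable as a binder; has oat flour, so not gluten-free — out
F: has wine, so not alcohol-free — out
G: has cornstarch, so not corn-free — out
H: has pecan, so not tree-nut-free — reject
I: has gelatin, so not vegetarian — out
J: has oat flour, so not gluten-free — out
K: has brandy, so not alcohol-free; has almond, so not tree-nut-free — no

3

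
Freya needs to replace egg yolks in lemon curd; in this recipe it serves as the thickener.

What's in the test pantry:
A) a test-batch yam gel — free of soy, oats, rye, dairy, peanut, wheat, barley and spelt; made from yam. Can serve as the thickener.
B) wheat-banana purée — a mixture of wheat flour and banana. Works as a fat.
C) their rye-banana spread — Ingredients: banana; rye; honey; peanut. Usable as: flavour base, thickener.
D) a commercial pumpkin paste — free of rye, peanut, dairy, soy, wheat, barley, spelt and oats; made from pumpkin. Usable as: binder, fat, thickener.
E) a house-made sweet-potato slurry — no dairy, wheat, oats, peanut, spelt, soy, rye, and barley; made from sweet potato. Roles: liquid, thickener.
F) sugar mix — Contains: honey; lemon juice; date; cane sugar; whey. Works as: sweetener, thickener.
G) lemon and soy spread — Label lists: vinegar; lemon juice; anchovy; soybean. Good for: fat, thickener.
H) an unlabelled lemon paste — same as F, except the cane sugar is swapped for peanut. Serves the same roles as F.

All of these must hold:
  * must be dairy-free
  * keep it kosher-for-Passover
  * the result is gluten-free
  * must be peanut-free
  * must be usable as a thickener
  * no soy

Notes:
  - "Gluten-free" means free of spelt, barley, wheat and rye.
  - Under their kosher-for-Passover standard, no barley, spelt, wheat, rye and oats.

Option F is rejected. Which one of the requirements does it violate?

dairy-free

usable as a thickener: satisfied
gluten-free: satisfied
kosher-for-Passover: satisfied
dairy-free: has whey — fails
soy-free: satisfied
peanut-free: satisfied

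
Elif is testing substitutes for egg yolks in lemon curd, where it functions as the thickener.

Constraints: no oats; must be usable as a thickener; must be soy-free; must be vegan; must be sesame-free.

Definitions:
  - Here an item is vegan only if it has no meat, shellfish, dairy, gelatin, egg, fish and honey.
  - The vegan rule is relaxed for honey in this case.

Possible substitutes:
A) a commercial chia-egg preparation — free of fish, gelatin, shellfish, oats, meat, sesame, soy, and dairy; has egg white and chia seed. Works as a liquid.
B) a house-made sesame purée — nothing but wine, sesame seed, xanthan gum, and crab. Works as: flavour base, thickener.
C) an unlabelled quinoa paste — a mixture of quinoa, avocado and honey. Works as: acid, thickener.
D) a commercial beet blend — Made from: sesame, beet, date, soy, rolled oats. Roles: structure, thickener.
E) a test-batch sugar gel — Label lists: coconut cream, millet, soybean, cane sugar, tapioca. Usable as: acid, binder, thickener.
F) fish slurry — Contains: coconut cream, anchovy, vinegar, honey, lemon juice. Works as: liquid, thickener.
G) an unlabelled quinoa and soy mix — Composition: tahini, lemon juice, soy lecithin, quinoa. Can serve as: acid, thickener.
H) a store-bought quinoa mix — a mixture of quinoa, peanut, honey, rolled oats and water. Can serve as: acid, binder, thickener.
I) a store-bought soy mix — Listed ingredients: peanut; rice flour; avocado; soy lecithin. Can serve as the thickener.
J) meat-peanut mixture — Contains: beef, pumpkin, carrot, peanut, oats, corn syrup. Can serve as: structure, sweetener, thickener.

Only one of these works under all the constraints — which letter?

C

A: not usable as a thickener; has egg white, so not vegan — no
B: has crab, so not vegan; has sesame seed, so not sesame-free — reject
C: honey is permitted under the vegan carve-out; nothing else excluded — keep
D: has sesame, so not sesame-free; has rolled oats, so not oat-free (and 1 more) — out
E: has soybean, so not soy-free — no
F: has anchovy, so not vegan — out
G: has tahini, so not sesame-free; has soy lecithin, so not soy-free — reject
H: has rolled oats, so not oat-free — reject
I: has soy lecithin, so not soy-free — no
J: has beef, so not vegan; has oats, so not oat-free — no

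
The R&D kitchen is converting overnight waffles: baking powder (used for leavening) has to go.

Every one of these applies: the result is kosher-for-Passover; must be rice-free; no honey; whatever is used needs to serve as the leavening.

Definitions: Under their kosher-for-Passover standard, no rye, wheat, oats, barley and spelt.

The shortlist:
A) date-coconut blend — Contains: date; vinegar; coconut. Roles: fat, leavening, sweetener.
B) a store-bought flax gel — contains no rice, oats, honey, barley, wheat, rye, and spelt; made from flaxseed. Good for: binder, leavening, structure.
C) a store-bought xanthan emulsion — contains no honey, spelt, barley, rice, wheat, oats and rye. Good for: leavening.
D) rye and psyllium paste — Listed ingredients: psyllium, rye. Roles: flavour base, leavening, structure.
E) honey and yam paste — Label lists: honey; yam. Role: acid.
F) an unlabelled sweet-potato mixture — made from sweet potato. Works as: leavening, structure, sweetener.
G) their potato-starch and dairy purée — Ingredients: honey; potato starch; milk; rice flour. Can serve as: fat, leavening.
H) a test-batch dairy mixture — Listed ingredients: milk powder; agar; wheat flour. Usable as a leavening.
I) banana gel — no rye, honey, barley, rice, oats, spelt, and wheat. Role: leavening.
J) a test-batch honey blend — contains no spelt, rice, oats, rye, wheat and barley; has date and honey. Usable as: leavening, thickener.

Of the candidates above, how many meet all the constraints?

A: every rule checks out — OK
B: kosher-for-Passover, no honey — valid
C: works as a leavening, no honey, kosher-for-Passover — valid
D: has rye, so not kosher-for-Passover — reject
E: not usable as a leavening; has honey, so not honey-free — no
F: nothing on the exclusion list — valid
G: has honey, so not honey-free; has rice flour, so not rice-free — reject
H: has wheat flour, so not kosher-for-Passover — no
I: works as a leavening, no rice, no honey — valid
J: has honey, so not honey-free — no

5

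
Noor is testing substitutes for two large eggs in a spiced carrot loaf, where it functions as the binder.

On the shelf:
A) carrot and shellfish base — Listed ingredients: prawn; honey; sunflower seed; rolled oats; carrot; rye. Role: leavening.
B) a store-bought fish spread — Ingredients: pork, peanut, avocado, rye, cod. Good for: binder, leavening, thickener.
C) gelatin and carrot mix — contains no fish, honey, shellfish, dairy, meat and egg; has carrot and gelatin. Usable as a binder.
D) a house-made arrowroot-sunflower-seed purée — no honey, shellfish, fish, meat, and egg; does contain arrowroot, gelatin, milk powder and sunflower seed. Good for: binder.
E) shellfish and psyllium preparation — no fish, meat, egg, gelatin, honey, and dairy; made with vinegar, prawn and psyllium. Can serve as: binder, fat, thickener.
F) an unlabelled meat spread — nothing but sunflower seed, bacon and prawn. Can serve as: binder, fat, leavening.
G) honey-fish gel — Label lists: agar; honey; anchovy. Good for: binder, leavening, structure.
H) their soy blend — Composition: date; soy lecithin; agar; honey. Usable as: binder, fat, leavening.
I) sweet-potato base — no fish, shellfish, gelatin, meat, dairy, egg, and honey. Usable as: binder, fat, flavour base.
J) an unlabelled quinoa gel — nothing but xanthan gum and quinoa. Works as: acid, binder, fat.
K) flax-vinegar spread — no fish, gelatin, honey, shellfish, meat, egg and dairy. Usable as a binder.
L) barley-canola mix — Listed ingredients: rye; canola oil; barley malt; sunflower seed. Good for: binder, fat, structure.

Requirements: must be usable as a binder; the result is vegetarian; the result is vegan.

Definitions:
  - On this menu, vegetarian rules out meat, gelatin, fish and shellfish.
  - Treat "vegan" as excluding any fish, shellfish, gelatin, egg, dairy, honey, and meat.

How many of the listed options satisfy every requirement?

4

A: not usable as a binder; has prawn, so not vegetarian (and 1 more) — reject
B: has cod, so not vegetarian; has cod, so not vegan — out
C: has gelatin, so not vegetarian; has gelatin, so not vegan — out
D: has gelatin, so not vegetarian; has milk powder, so not vegan — no
E: has prawn, so not vegetarian; has prawn, so not vegan — out
F: has bacon, so not vegetarian; has bacon, so not vegan — no
G: has anchovy, so not vegetarian; has anchovy, so not vegan — no
H: has honey, so not vegan — out
I: vegetarian, vegan — keep
J: every rule checks out — keep
K: every rule checks out — keep
L: vegetarian, vegan — valid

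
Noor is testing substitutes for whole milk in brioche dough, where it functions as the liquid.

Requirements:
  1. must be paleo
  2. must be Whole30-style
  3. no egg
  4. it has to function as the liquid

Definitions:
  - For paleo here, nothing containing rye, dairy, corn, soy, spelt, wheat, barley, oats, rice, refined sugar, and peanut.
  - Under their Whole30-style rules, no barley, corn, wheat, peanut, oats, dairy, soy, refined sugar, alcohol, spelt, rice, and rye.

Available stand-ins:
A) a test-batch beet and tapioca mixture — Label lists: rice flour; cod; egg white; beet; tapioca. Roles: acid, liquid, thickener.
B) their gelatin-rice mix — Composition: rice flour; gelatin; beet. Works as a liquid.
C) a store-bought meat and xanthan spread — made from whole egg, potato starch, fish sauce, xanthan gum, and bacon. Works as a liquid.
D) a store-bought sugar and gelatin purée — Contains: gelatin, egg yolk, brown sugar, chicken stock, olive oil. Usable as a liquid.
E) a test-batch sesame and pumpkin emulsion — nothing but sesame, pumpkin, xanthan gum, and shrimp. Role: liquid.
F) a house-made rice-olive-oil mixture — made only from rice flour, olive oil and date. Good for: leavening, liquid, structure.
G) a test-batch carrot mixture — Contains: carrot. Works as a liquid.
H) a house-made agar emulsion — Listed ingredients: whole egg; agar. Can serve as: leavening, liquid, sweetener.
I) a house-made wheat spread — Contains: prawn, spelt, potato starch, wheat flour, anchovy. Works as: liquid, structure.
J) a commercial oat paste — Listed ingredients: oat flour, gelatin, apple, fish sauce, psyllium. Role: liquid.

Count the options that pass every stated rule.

2

A: has rice flour, so not paleo; has rice flour, so not Whole30-style (and 1 more) — out
B: has rice flour, so not paleo; has rice flour, so not Whole30-style — reject
C: has whole egg, so not egg-free — reject
D: has brown sugar, so not paleo; has brown sugar, so not Whole30-style (and 1 more) — out
E: works as a liquid, no egg, Whole30-style — keep
F: has rice flour, so not paleo; has rice flour, so not Whole30-style — no
G: only carrot; none excluded — keep
H: has whole egg, so not egg-free — reject
I: has spelt, so not paleo; has spelt, so not Whole30-style — out
J: has oat flour, so not paleo; has oat flour, so not Whole30-style — out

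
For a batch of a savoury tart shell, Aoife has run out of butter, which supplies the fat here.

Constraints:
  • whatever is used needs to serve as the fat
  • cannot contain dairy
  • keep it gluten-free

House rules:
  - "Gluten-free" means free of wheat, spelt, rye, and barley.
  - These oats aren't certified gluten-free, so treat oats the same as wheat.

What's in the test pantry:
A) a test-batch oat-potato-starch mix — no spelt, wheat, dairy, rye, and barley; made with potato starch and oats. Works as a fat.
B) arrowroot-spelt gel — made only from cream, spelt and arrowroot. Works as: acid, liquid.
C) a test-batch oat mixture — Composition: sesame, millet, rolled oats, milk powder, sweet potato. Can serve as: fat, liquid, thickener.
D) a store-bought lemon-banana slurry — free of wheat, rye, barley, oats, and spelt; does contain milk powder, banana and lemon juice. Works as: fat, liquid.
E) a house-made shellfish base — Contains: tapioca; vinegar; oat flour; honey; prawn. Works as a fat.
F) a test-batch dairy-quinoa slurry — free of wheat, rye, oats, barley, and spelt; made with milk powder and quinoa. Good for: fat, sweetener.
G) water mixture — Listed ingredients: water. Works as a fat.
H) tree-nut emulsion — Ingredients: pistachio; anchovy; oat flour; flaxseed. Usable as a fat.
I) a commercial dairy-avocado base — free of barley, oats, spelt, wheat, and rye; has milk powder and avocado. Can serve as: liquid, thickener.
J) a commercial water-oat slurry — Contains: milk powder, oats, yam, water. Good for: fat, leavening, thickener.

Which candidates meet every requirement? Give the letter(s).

A: has oats, so not gluten-free — no
B: not usable as a fat; has spelt, so not gluten-free (and 1 more) — no
C: has rolled oats, so not gluten-free; has milk powder, so not dairy-free — no
D: has milk powder, so not dairy-free — reject
E: has oat flour, so not gluten-free — out
F: has milk powder, so not dairy-free — out
G: works as a fat, gluten-free, no dairy — OK
H: has oat flour, so not gluten-free — reject
I: not usable as a fat; has milk powder, so not dairy-free — out
J: has oats, so not gluten-free; has milk powder, so not dairy-free — out

G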